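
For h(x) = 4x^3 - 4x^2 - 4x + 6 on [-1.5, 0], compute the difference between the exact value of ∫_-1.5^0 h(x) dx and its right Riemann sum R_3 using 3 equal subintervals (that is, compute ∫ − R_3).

Exact integral: ∫_-1.5^0 h(x) dx = 3.9375.
R_3 = 7.25.
Error = 3.9375 − 7.25 = -3.3125.

-3.3125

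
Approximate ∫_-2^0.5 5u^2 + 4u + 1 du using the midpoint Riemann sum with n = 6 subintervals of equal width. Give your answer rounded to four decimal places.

Δu = (0.5 − (-2))/6 = 5/12.
Midpoints: -43/24, -1.375, -23/24, -13/24, -0.125, 7/24.
f(-43/24) = 5693/576, f(-1.375) = 4.953125, f(-23/24) = 1013/576, f(-13/24) = 173/576, f(-0.125) = 0.578125, f(7/24) = 1493/576.
Sum = Δu · [f(-43/24) + f(-1.375) + f(-23/24) + ...].
Sum ≈ 8.3608.

8.3608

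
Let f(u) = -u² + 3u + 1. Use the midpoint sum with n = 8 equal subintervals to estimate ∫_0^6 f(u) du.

Δu = (6 − 0)/8 = 0.75.
Midpoints: 0.375, 1.125, 1.875, 2.625, 3.375, 4.125, 4.875, 5.625.
f(0.375) = 1.984375, f(1.125) = 3.109375, f(1.875) = 3.109375, f(2.625) = 1.984375, f(3.375) = -0.265625, f(4.125) = -3.640625, f(4.875) = -8.140625, f(5.625) = -13.765625.
Sum = Δu · [f(0.375) + f(1.125) + f(1.875) + ...].
Sum = -11.71875.

-11.71875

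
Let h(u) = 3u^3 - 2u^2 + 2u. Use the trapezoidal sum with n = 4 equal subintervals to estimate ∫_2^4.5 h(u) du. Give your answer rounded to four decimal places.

Δu = (4.5 − 2)/4 = 0.625.
h(2) = 20, h(2.625) = 23415/512, h(3.25) = 88.359375, h(3.875) = 77965/512, h(4.5) = 241.875.
T_4 = (Δu/2)·[h(u_0) + 2h(u_1) + 2h(u_2) + 2h(u_3) + h(u_4)].
Sum ≈ 260.8154.

260.8154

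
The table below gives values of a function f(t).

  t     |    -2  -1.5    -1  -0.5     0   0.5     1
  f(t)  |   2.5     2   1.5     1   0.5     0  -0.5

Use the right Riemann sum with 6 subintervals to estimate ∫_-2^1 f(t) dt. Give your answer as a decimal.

2.25

Δt = 0.5.
Sum = 0.5·[2 + 1.5 + 1 + 0.5 + 0 + (-0.5)] = 2.25.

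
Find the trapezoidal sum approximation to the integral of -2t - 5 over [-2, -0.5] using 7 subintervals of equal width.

Δt = (-0.5 − (-2))/7 = 3/14.
f(-2) = -1, f(-25/14) = -10/7, f(-11/7) = -13/7, f(-19/14) = -16/7, f(-8/7) = -19/7, f(-13/14) = -22/7, f(-5/7) = -25/7, f(-0.5) = -4.
T_7 = (Δt/2)·[f(t_0) + 2f(t_1) + ... + 2f(t_{6}) + f(t_7)].
Sum = -3.75.

-3.75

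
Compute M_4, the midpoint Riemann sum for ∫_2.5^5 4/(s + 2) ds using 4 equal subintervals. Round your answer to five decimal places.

Δs = (5 − 2.5)/4 = 0.625.
Midpoints: 2.8125, 3.4375, 4.0625, 4.6875.
f(2.8125) = 64/77, f(3.4375) = 64/87, f(4.0625) = 64/97, f(4.6875) = 64/107.
Sum = Δs · [f(2.8125) + f(3.4375) + f(4.0625) + f(4.6875)].
Sum ≈ 1.76545.

1.76545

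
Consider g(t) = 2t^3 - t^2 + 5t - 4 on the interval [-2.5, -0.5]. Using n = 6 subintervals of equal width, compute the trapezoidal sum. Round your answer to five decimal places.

Δt = (-0.5 − (-2.5))/6 = 1/3.
g(-2.5) = -54, g(-13/6) = -2153/54, g(-11/6) = -779/27, g(-1.5) = -20.5, g(-7/6) = -388/27, g(-5/6) = -541/54, g(-0.5) = -7.
T_6 = (Δt/2)·[g(t_0) + 2g(t_1) + ... + 2g(t_{5}) + g(t_6)].
Sum ≈ -48.03704.

-48.03704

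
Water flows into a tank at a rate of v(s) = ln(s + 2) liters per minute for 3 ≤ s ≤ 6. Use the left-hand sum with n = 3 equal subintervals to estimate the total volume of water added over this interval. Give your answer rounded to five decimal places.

5.34711

Δs = (6 − 3)/3 = 1.
Left endpoints: 3, 4, 5.
v(3) ≈ 1.60944, v(4) ≈ 1.79176, v(5) ≈ 1.94591.
Sum = Δs · [v(3) + v(4) + v(5)].
Sum ≈ 5.34711.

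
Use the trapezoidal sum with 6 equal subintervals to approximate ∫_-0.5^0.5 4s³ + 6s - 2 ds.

-2

Δs = (0.5 − (-0.5))/6 = 1/6.
f(-0.5) = -5.5, f(-1/3) = -112/27, f(-1/6) = -163/54, f(0) = -2, f(1/6) = -53/54, f(1/3) = 4/27, f(0.5) = 1.5.
T_6 = (Δs/2)·[f(s_0) + 2f(s_1) + ... + 2f(s_{5}) + f(s_6)].
Sum = -2.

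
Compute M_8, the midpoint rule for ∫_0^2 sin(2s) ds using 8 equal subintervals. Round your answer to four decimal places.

0.8355

Δs = (2 − 0)/8 = 0.25.
Midpoints: 0.125, 0.375, 0.625, 0.875, 1.125, 1.375, 1.625, 1.875.
f(0.125) ≈ 0.2474, f(0.375) ≈ 0.6816, f(0.625) ≈ 0.9490, f(0.875) ≈ 0.9840, f(1.125) ≈ 0.7781, f(1.375) ≈ 0.3817, f(1.625) ≈ -0.1082, f(1.875) ≈ -0.5716.
Sum = Δs · [f(0.125) + f(0.375) + f(0.625) + ...].
Sum ≈ 0.8355.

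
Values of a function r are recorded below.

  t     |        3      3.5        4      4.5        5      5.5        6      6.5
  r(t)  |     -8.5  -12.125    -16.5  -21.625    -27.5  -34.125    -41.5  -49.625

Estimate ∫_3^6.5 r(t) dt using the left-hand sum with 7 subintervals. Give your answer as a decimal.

-80.9375

Δt = 0.5.
Sum = 0.5·[(-8.5) + (-12.125) + (-16.5) + (-21.625) + (-27.5) + (-34.125) + (-41.5)] = -80.9375.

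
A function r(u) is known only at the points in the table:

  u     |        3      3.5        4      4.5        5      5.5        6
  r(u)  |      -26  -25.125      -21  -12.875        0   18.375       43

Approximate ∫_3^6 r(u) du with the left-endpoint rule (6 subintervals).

-33.3125

Δu = 0.5.
Sum = 0.5·[(-26) + (-25.125) + (-21) + (-12.875) + 0 + 18.375] = -33.3125.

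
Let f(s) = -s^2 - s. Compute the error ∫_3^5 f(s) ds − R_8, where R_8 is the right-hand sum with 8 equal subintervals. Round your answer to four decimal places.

Exact integral: ∫_3^5 f(s) ds ≈ -40.666667.
R_8 = -42.9375.
Error ≈ -40.666667 − (-42.9375) ≈ 2.2708.

2.2708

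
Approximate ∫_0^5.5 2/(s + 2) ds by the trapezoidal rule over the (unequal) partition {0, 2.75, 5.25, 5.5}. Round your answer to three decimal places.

2.893

Subinterval widths: 2.75, 2.5, 0.25.
f(0) = 1, f(2.75) = 8/19, f(5.25) = 8/29, f(5.5) = 4/15.
On each subinterval the trapezoid contributes (Δs_i/2)·[f(s_{i-1}) + f(s_i)].
Sum ≈ 2.893.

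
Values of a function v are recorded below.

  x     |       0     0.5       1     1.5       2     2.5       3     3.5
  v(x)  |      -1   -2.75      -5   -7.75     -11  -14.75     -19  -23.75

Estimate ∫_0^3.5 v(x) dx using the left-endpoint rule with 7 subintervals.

-30.625

Δx = 0.5.
Sum = 0.5·[(-1) + (-2.75) + (-5) + (-7.75) + (-11) + (-14.75) + (-19)] = -30.625.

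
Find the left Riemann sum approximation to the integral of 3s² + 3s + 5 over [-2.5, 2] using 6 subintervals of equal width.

41.484375

Δs = (2 − (-2.5))/6 = 0.75.
Left endpoints: -2.5, -1.75, -1, -0.25, 0.5, 1.25.
f(-2.5) = 16.25, f(-1.75) = 8.9375, f(-1) = 5, f(-0.25) = 4.4375, f(0.5) = 7.25, f(1.25) = 13.4375.
Sum = Δs · [f(-2.5) + f(-1.75) + f(-1) + ...].
Sum = 41.484375.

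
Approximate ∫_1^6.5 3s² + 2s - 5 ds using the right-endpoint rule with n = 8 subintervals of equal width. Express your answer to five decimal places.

Δs = (6.5 − 1)/8 = 0.6875.
Right endpoints: 1.6875, 2.375, 3.0625, 3.75, 4.4375, 5.125, 5.8125, 6.5.
f(1.6875) = 6.91796875, f(2.375) = 16.671875, f(3.0625) = 29.26171875, f(3.75) = 44.6875, f(4.4375) = 62.94921875, f(5.125) = 84.046875, f(5.8125) = 107.98046875, f(6.5) = 134.75.
Sum = Δs · [f(1.6875) + f(2.375) + f(3.0625) + ...].
Sum ≈ 334.99512.

334.99512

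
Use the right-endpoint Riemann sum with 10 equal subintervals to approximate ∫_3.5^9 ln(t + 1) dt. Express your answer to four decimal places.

Δt = (9 − 3.5)/10 = 0.55.
Right endpoints: 4.05, 4.6, 5.15, 5.7, 6.25, 6.8, 7.35, 7.9, 8.45, 9.
f(4.05) ≈ 1.6194, f(4.6) ≈ 1.7228, f(5.15) ≈ 1.8165, f(5.7) ≈ 1.9021, f(6.25) ≈ 1.9810, f(6.8) ≈ 2.0541, f(7.35) ≈ 2.1223, f(7.9) ≈ 2.1861, f(8.45) ≈ 2.2460, f(9) ≈ 2.3026.
Sum = Δt · [f(4.05) + f(4.6) + f(5.15) + ...].
Sum ≈ 10.9740.

10.9740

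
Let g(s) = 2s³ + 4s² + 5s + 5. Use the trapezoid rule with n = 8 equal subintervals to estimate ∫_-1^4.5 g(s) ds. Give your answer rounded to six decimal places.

Δs = (4.5 − (-1))/8 = 0.6875.
g(-1) = 2, g(-0.3125) = 7715/2048, g(0.375) = 7.54296875, g(1.0625) = 35281/2048, g(1.75) = 36.71875, g(2.4375) = 143191/2048, g(3.125) = 120.72265625, g(3.8125) = 395333/2048, g(4.5) = 290.75.
T_8 = (Δs/2)·[g(s_0) + 2g(s_1) + ... + 2g(s_{7}) + g(s_8)].
Sum ≈ 409.271973.

409.271973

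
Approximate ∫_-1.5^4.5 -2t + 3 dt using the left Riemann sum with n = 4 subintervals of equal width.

Δt = (4.5 − (-1.5))/4 = 1.5.
Left endpoints: -1.5, 0, 1.5, 3.
f(-1.5) = 6, f(0) = 3, f(1.5) = 0, f(3) = -3.
Sum = Δt · [f(-1.5) + f(0) + f(1.5) + f(3)].
Sum = 9.

9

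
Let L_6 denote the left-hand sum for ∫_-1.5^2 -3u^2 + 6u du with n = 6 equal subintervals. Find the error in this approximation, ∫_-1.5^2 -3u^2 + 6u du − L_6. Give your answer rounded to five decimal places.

Exact integral: ∫_-1.5^2 f(u) du = -6.125.
L_6 ≈ -11.3142361.
Error ≈ -6.125 − (-11.3142361) ≈ 5.18924.

5.18924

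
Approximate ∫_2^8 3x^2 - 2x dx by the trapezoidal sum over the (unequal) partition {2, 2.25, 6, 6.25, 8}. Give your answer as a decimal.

Subinterval widths: 0.25, 3.75, 0.25, 1.75.
f(2) = 8, f(2.25) = 10.6875, f(6) = 96, f(6.25) = 104.6875, f(8) = 176.
On each subinterval the trapezoid contributes (Δx_i/2)·[f(x_{i-1}) + f(x_i)].
Sum = 473.0625.

473.0625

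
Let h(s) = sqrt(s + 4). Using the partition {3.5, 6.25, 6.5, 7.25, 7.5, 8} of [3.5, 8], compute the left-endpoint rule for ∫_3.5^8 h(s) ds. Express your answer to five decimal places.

13.29596

Subinterval widths: 2.75, 0.25, 0.75, 0.25, 0.5.
Left endpoints: 3.5, 6.25, 6.5, 7.25, 7.5.
h(3.5) ≈ 2.73861, h(6.25) ≈ 3.20156, h(6.5) ≈ 3.24037, h(7.25) ≈ 3.35410, h(7.5) ≈ 3.39116.
Sum = Σ Δs_i · h(s_i).
Sum ≈ 13.29596.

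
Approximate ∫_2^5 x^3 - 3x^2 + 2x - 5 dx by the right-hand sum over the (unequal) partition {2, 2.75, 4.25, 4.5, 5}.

Subinterval widths: 0.75, 1.5, 0.25, 0.5.
Right endpoints: 2.75, 4.25, 4.5, 5.
f(2.75) = -1.390625, f(4.25) = 26.078125, f(4.5) = 34.375, f(5) = 55.
Sum = Σ Δx_i · f(x_i).
Sum = 74.16796875.

74.16796875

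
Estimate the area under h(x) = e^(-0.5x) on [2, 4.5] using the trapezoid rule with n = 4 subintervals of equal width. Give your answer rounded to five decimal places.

Δx = (4.5 − 2)/4 = 0.625.
h(2) ≈ 0.36788, h(2.625) ≈ 0.26915, h(3.25) ≈ 0.19691, h(3.875) ≈ 0.14406, h(4.5) ≈ 0.10540.
T_4 = (Δx/2)·[h(x_0) + 2h(x_1) + 2h(x_2) + 2h(x_3) + h(x_4)].
Sum ≈ 0.52923.

0.52923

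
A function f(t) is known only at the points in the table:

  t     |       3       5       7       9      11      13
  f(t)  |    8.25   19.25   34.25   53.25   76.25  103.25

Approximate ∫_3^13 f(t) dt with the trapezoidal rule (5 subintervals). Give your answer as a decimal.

477.5

Δt = 2.
T_5 = (2/2)·[8.25 + 2·19.25 + 2·34.25 + 2·53.25 + 2·76.25 + 103.25] = 477.5.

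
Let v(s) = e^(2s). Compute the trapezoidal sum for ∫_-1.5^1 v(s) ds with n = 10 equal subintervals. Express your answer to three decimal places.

3.746

Δs = (1 − (-1.5))/10 = 0.25.
v(-1.5) ≈ 0.050, v(-1.25) ≈ 0.082, v(-1) ≈ 0.135, v(-0.75) ≈ 0.223, v(-0.5) ≈ 0.368, v(-0.25) ≈ 0.607, v(0) ≈ 1.000, v(0.25) ≈ 1.649, v(0.5) ≈ 2.718, v(0.75) ≈ 4.482, v(1) ≈ 7.389.
T_10 = (Δs/2)·[v(s_0) + 2v(s_1) + ... + 2v(s_{9}) + v(s_10)].
Sum ≈ 3.746.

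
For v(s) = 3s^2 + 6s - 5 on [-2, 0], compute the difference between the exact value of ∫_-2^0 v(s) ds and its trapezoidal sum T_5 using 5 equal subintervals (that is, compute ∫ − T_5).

Exact integral: ∫_-2^0 v(s) ds = -14.
T_5 = -13.84.
Error = -14 − (-13.84) = -0.16.

-0.16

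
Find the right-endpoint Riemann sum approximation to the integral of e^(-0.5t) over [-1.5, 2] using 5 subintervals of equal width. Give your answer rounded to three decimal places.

2.922

Δt = (2 − (-1.5))/5 = 0.7.
Right endpoints: -0.8, -0.1, 0.6, 1.3, 2.
f(-0.8) ≈ 1.492, f(-0.1) ≈ 1.051, f(0.6) ≈ 0.741, f(1.3) ≈ 0.522, f(2) ≈ 0.368.
Sum = Δt · [f(-0.8) + f(-0.1) + f(0.6) + f(1.3) + f(2)].
Sum ≈ 2.922.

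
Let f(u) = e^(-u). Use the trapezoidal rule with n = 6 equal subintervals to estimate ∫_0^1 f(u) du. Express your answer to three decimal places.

Δu = (1 − 0)/6 = 1/6.
f(0) ≈ 1.000, f(1/6) ≈ 0.846, f(1/3) ≈ 0.717, f(0.5) ≈ 0.607, f(2/3) ≈ 0.513, f(5/6) ≈ 0.435, f(1) ≈ 0.368.
T_6 = (Δu/2)·[f(u_0) + 2f(u_1) + ... + 2f(u_{5}) + f(u_6)].
Sum ≈ 0.634.

0.634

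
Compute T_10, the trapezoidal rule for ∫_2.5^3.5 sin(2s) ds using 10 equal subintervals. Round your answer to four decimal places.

-0.2343

Δs = (3.5 − 2.5)/10 = 0.1.
f(2.5) ≈ -0.9589, f(2.6) ≈ -0.8835, f(2.7) ≈ -0.7728, f(2.8) ≈ -0.6313, f(2.9) ≈ -0.4646, f(3) ≈ -0.2794, f(3.1) ≈ -0.0831, f(3.2) ≈ 0.1165, f(3.3) ≈ 0.3115, f(3.4) ≈ 0.4941, f(3.5) ≈ 0.6570.
T_10 = (Δs/2)·[f(s_0) + 2f(s_1) + ... + 2f(s_{9}) + f(s_10)].
Sum ≈ -0.2343.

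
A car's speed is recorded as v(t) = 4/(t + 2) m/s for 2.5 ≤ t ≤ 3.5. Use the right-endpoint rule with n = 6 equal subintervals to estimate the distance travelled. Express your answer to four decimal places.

0.7894

Δt = (3.5 − 2.5)/6 = 1/6.
Right endpoints: 8/3, 17/6, 3, 19/6, 10/3, 3.5.
v(8/3) = 6/7, v(17/6) = 24/29, v(3) = 0.8, v(19/6) = 24/31, v(10/3) = 0.75, v(3.5) = 8/11.
Sum = Δt · [v(8/3) + v(17/6) + v(3) + ...].
Sum ≈ 0.7894.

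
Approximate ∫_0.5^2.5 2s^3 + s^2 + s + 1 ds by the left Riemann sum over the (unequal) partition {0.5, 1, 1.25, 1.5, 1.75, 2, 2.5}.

22.6875

Subinterval widths: 0.5, 0.25, 0.25, 0.25, 0.25, 0.5.
Left endpoints: 0.5, 1, 1.25, 1.5, 1.75, 2.
f(0.5) = 2, f(1) = 5, f(1.25) = 7.71875, f(1.5) = 11.5, f(1.75) = 16.53125, f(2) = 23.
Sum = Σ Δs_i · f(s_i).
Sum = 22.6875.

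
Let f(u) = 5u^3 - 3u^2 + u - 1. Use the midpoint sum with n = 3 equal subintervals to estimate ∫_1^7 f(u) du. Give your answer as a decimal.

2562

Δu = (7 − 1)/3 = 2.
Midpoints: 2, 4, 6.
f(2) = 29, f(4) = 275, f(6) = 977.
Sum = Δu · [f(2) + f(4) + f(6)].
Sum = 2562.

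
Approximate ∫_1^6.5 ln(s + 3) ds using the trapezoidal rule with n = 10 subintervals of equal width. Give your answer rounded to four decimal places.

Δs = (6.5 − 1)/10 = 0.55.
f(1) ≈ 1.3863, f(1.55) ≈ 1.5151, f(2.1) ≈ 1.6292, f(2.65) ≈ 1.7317, f(3.2) ≈ 1.8245, f(3.75) ≈ 1.9095, f(4.3) ≈ 1.9879, f(4.85) ≈ 2.0605, f(5.4) ≈ 2.1282, f(5.95) ≈ 2.1917, f(6.5) ≈ 2.2513.
T_10 = (Δs/2)·[f(s_0) + 2f(s_1) + ... + 2f(s_{9}) + f(s_10)].
Sum ≈ 10.3384.

10.3384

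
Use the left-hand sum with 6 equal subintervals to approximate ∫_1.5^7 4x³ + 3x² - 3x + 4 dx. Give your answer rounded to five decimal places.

2049.66667

Δx = (7 − 1.5)/6 = 11/12.
Left endpoints: 1.5, 29/12, 10/3, 4.25, 31/6, 73/12.
f(1.5) = 19.75, f(29/12) = 15277/216, f(10/3) = 4738/27, f(4.25) = 352.5, f(31/6) = 66989/108, f(73/12) = 215411/216.
Sum = Δx · [f(1.5) + f(29/12) + f(10/3) + ...].
Sum ≈ 2049.66667.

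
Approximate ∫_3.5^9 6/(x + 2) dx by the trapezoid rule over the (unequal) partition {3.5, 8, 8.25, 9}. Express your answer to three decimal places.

Subinterval widths: 4.5, 0.25, 0.75.
f(3.5) = 12/11, f(8) = 0.6, f(8.25) = 24/41, f(9) = 6/11.
On each subinterval the trapezoid contributes (Δx_i/2)·[f(x_{i-1}) + f(x_i)].
Sum ≈ 4.377.

4.377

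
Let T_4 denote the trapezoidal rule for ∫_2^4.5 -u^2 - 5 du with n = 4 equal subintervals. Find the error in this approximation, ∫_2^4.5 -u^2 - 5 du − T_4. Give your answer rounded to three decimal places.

Exact integral: ∫_2^4.5 f(u) du ≈ -40.20833.
T_4 = -40.37109375.
Error ≈ -40.20833 − (-40.37109375) ≈ 0.163.

0.163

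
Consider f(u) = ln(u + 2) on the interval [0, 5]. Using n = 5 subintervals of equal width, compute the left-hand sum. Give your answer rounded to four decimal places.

Δu = (5 − 0)/5 = 1.
Left endpoints: 0, 1, 2, 3, 4.
f(0) ≈ 0.6931, f(1) ≈ 1.0986, f(2) ≈ 1.3863, f(3) ≈ 1.6094, f(4) ≈ 1.7918.
Sum = Δu · [f(0) + f(1) + f(2) + f(3) + f(4)].
Sum ≈ 6.5793.

6.5793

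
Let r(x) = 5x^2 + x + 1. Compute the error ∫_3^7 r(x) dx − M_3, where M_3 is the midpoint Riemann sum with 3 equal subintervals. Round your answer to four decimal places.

Exact integral: ∫_3^7 r(x) dx ≈ 550.666667.
M_3 ≈ 547.703704.
Error ≈ 550.666667 − 547.703704 ≈ 2.9630.

2.9630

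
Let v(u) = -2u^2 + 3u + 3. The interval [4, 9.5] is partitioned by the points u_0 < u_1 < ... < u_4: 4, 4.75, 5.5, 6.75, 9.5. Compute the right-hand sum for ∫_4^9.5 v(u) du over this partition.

Subinterval widths: 0.75, 0.75, 1.25, 2.75.
Right endpoints: 4.75, 5.5, 6.75, 9.5.
v(4.75) = -27.875, v(5.5) = -41, v(6.75) = -67.875, v(9.5) = -149.
Sum = Σ Δu_i · v(u_i).
Sum = -546.25.

-546.25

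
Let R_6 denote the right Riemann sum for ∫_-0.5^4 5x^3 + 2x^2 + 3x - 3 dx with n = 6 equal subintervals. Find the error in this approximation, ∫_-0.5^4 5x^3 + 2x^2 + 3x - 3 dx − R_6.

-149.02734375

Exact integral: ∫_-0.5^4 f(x) dx = 372.796875.
R_6 = 521.82421875.
Error = 372.796875 − 521.82421875 = -149.02734375.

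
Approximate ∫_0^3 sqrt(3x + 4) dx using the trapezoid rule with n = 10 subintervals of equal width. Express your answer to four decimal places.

8.6358

Δx = (3 − 0)/10 = 0.3.
f(0) ≈ 2.0000, f(0.3) ≈ 2.2136, f(0.6) ≈ 2.4083, f(0.9) ≈ 2.5884, f(1.2) ≈ 2.7568, f(1.5) ≈ 2.9155, f(1.8) ≈ 3.0659, f(2.1) ≈ 3.2094, f(2.4) ≈ 3.3466, f(2.7) ≈ 3.4785, f(3) ≈ 3.6056.
T_10 = (Δx/2)·[f(x_0) + 2f(x_1) + ... + 2f(x_{9}) + f(x_10)].
Sum ≈ 8.6358.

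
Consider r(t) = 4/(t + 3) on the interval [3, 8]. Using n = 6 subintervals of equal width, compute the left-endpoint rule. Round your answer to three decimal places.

2.555

Δt = (8 − 3)/6 = 5/6.
Left endpoints: 3, 23/6, 14/3, 5.5, 19/3, 43/6.
r(3) = 2/3, r(23/6) = 24/41, r(14/3) = 12/23, r(5.5) = 8/17, r(19/3) = 3/7, r(43/6) = 24/61.
Sum = Δt · [r(3) + r(23/6) + r(14/3) + ...].
Sum ≈ 2.555.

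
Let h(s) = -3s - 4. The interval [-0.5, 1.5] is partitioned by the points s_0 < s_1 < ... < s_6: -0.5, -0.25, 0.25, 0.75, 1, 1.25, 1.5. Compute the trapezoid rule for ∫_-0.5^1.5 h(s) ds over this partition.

Subinterval widths: 0.25, 0.5, 0.5, 0.25, 0.25, 0.25.
h(-0.5) = -2.5, h(-0.25) = -3.25, h(0.25) = -4.75, h(0.75) = -6.25, h(1) = -7, h(1.25) = -7.75, h(1.5) = -8.5.
On each subinterval the trapezoid contributes (Δs_i/2)·[h(s_{i-1}) + h(s_i)].
Sum = -11.

-11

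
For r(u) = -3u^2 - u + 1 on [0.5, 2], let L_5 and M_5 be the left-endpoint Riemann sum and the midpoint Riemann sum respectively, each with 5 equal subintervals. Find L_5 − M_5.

L_5 = -6.405.
M_5 = -8.21625.
L_5 − M_5 = 1.81125.

1.81125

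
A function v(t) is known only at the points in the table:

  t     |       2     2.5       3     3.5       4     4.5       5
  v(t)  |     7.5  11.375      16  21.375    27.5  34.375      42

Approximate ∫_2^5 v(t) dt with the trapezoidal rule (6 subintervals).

Δt = 0.5.
T_6 = (0.5/2)·[7.5 + 2·11.375 + 2·16 + 2·21.375 + 2·27.5 + 2·34.375 + 42] = 67.6875.

67.6875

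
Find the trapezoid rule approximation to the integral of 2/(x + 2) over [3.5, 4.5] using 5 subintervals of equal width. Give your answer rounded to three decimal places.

0.334

Δx = (4.5 − 3.5)/5 = 0.2.
f(3.5) = 4/11, f(3.7) = 20/57, f(3.9) = 20/59, f(4.1) = 20/61, f(4.3) = 20/63, f(4.5) = 4/13.
T_5 = (Δx/2)·[f(x_0) + 2f(x_1) + ... + 2f(x_{4}) + f(x_5)].
Sum ≈ 0.334.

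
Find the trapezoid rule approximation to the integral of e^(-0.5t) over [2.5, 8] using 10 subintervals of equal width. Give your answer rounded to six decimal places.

0.539754

Δt = (8 − 2.5)/10 = 0.55.
f(2.5) ≈ 0.286505, f(3.05) ≈ 0.217621, f(3.6) ≈ 0.165299, f(4.15) ≈ 0.125556, f(4.7) ≈ 0.095369, f(5.25) ≈ 0.072440, f(5.8) ≈ 0.055023, f(6.35) ≈ 0.041794, f(6.9) ≈ 0.031746, f(7.45) ≈ 0.024113, f(8) ≈ 0.018316.
T_10 = (Δt/2)·[f(t_0) + 2f(t_1) + ... + 2f(t_{9}) + f(t_10)].
Sum ≈ 0.539754.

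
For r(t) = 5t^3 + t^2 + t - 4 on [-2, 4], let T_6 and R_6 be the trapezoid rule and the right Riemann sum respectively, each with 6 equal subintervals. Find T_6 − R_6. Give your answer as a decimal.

-189

T_6 = 322.
R_6 = 511.
T_6 − R_6 = -189.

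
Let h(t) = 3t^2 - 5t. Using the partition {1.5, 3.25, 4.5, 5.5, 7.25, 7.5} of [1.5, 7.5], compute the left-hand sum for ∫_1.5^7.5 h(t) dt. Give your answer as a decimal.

Subinterval widths: 1.75, 1.25, 1, 1.75, 0.25.
Left endpoints: 1.5, 3.25, 4.5, 5.5, 7.25.
h(1.5) = -0.75, h(3.25) = 15.4375, h(4.5) = 38.25, h(5.5) = 63.25, h(7.25) = 121.4375.
Sum = Σ Δt_i · h(t_i).
Sum = 197.28125.

197.28125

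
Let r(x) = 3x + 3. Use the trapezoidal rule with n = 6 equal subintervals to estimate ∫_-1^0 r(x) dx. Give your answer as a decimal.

Δx = (0 − (-1))/6 = 1/6.
r(-1) = 0, r(-5/6) = 0.5, r(-2/3) = 1, r(-0.5) = 1.5, r(-1/3) = 2, r(-1/6) = 2.5, r(0) = 3.
T_6 = (Δx/2)·[r(x_0) + 2r(x_1) + ... + 2r(x_{5}) + r(x_6)].
Sum = 1.5.

1.5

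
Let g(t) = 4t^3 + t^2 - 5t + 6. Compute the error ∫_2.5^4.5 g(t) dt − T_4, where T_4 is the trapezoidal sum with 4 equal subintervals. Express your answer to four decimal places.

-3.5833

Exact integral: ∫_2.5^4.5 g(t) dt ≈ 373.166667.
T_4 = 376.75.
Error ≈ 373.166667 − 376.75 ≈ -3.5833.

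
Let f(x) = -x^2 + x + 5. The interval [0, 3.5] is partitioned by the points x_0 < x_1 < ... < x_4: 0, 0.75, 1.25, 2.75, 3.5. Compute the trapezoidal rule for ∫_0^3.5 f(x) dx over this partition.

Subinterval widths: 0.75, 0.5, 1.5, 0.75.
f(0) = 5, f(0.75) = 5.1875, f(1.25) = 4.6875, f(2.75) = 0.1875, f(3.5) = -3.75.
On each subinterval the trapezoid contributes (Δx_i/2)·[f(x_{i-1}) + f(x_i)].
Sum = 8.609375.

8.609375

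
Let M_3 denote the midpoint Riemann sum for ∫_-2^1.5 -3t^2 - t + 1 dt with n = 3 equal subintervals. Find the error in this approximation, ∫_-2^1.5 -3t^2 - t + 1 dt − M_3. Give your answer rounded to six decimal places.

-1.190972

Exact integral: ∫_-2^1.5 f(t) dt = -7.
M_3 ≈ -5.80902778.
Error ≈ -7 − (-5.80902778) ≈ -1.190972.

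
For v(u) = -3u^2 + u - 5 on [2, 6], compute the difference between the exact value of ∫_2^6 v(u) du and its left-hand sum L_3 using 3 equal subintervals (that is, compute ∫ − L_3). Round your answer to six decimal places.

-57.777778

Exact integral: ∫_2^6 v(u) du = -212.
L_3 ≈ -154.22222222.
Error ≈ -212 − (-154.22222222) ≈ -57.777778.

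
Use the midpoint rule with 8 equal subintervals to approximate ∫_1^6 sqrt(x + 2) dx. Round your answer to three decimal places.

11.623

Δx = (6 − 1)/8 = 0.625.
Midpoints: 1.3125, 1.9375, 2.5625, 3.1875, 3.8125, 4.4375, 5.0625, 5.6875.
f(1.3125) ≈ 1.820, f(1.9375) ≈ 1.984, f(2.5625) ≈ 2.136, f(3.1875) ≈ 2.278, f(3.8125) ≈ 2.411, f(4.4375) ≈ 2.537, f(5.0625) ≈ 2.658, f(5.6875) ≈ 2.773.
Sum = Δx · [f(1.3125) + f(1.9375) + f(2.5625) + ...].
Sum ≈ 11.623.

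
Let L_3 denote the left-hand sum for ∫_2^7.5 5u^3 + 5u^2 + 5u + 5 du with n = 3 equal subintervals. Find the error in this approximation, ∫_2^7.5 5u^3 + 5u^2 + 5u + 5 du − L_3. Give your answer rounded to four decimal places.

1926.6869

Exact integral: ∫_2^7.5 f(u) du ≈ 4782.994792.
L_3 ≈ 2856.307870.
Error ≈ 4782.994792 − 2856.307870 ≈ 1926.6869.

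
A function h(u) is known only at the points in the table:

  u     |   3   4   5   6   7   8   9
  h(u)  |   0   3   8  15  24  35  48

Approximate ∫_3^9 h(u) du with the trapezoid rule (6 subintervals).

Δu = 1.
T_6 = (1/2)·[0 + 2·3 + 2·8 + 2·15 + 2·24 + 2·35 + 48] = 109.

109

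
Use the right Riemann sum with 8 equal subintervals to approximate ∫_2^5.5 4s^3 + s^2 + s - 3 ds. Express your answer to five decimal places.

1104.70117

Δs = (5.5 − 2)/8 = 0.4375.
Right endpoints: 2.4375, 2.875, 3.3125, 3.75, 4.1875, 4.625, 5.0625, 5.5.
f(2.4375) = 64827/1024, f(2.875) = 103.1953125, f(3.3125) = 160433/1024, f(3.75) = 225.75, f(4.1875) = 319935/1024, f(4.625) = 418.7421875, f(5.0625) = 559797/1024, f(5.5) = 698.25.
Sum = Δs · [f(2.4375) + f(2.875) + f(3.3125) + ...].
Sum ≈ 1104.70117.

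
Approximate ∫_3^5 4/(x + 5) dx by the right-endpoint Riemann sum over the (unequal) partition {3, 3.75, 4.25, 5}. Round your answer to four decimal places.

0.8591

Subinterval widths: 0.75, 0.5, 0.75.
Right endpoints: 3.75, 4.25, 5.
f(3.75) = 16/35, f(4.25) = 16/37, f(5) = 0.4.
Sum = Σ Δx_i · f(x_i).
Sum ≈ 0.8591.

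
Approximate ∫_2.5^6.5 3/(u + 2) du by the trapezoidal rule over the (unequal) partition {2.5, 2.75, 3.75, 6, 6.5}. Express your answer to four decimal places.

Subinterval widths: 0.25, 1, 2.25, 0.5.
f(2.5) = 2/3, f(2.75) = 12/19, f(3.75) = 12/23, f(6) = 0.375, f(6.5) = 6/17.
On each subinterval the trapezoid contributes (Δu_i/2)·[f(u_{i-1}) + f(u_i)].
Sum ≈ 1.9298.

1.9298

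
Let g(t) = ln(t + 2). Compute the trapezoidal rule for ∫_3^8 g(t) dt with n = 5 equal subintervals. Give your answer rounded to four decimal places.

Δt = (8 − 3)/5 = 1.
g(3) ≈ 1.6094, g(4) ≈ 1.7918, g(5) ≈ 1.9459, g(6) ≈ 2.0794, g(7) ≈ 2.1972, g(8) ≈ 2.3026.
T_5 = (Δt/2)·[g(t_0) + 2g(t_1) + ... + 2g(t_{4}) + g(t_5)].
Sum ≈ 9.9703.

9.9703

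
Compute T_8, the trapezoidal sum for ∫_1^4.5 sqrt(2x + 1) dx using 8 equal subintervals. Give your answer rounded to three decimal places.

Δx = (4.5 − 1)/8 = 0.4375.
f(1) ≈ 1.732, f(1.4375) ≈ 1.969, f(1.875) ≈ 2.179, f(2.3125) ≈ 2.372, f(2.75) ≈ 2.550, f(3.1875) ≈ 2.716, f(3.625) ≈ 2.872, f(4.0625) ≈ 3.021, f(4.5) ≈ 3.162.
T_8 = (Δx/2)·[f(x_0) + 2f(x_1) + ... + 2f(x_{7}) + f(x_8)].
Sum ≈ 8.805.

8.805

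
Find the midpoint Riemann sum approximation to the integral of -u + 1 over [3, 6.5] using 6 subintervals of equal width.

-13.125

Δu = (6.5 − 3)/6 = 7/12.
Midpoints: 79/24, 3.875, 107/24, 121/24, 5.625, 149/24.
f(79/24) = -55/24, f(3.875) = -2.875, f(107/24) = -83/24, f(121/24) = -97/24, f(5.625) = -4.625, f(149/24) = -125/24.
Sum = Δu · [f(79/24) + f(3.875) + f(107/24) + ...].
Sum = -13.125.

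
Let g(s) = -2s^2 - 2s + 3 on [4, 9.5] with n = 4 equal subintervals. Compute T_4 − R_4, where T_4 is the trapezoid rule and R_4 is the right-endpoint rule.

109.65625

T_4 = -590.1328125.
R_4 = -699.7890625.
T_4 − R_4 = 109.65625.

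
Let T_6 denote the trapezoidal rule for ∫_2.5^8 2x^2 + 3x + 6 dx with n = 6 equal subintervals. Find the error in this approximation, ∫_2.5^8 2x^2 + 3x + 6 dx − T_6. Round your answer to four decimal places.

-1.5405

Exact integral: ∫_2.5^8 f(x) dx ≈ 450.541667.
T_6 ≈ 452.082176.
Error ≈ 450.541667 − 452.082176 ≈ -1.5405.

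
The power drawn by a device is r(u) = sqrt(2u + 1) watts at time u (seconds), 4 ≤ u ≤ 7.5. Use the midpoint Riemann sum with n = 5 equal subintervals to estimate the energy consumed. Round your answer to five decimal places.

Δu = (7.5 − 4)/5 = 0.7.
Midpoints: 4.35, 5.05, 5.75, 6.45, 7.15.
r(4.35) ≈ 3.11448, r(5.05) ≈ 3.33167, r(5.75) ≈ 3.53553, r(6.45) ≈ 3.72827, r(7.15) ≈ 3.91152.
Sum = Δu · [r(4.35) + r(5.05) + r(5.75) + r(6.45) + r(7.15)].
Sum ≈ 12.33503.

12.33503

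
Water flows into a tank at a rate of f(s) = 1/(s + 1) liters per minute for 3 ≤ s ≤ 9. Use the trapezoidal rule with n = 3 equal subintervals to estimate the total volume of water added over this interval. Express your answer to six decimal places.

0.933333

Δs = (9 − 3)/3 = 2.
f(3) = 0.25, f(5) = 1/6, f(7) = 0.125, f(9) = 0.1.
T_3 = (Δs/2)·[f(s_0) + 2f(s_1) + 2f(s_2) + f(s_3)].
Sum ≈ 0.933333.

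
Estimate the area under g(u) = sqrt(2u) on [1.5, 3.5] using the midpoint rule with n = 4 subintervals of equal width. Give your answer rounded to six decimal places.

Δu = (3.5 − 1.5)/4 = 0.5.
Midpoints: 1.75, 2.25, 2.75, 3.25.
g(1.75) ≈ 1.870829, g(2.25) ≈ 2.121320, g(2.75) ≈ 2.345208, g(3.25) ≈ 2.549510.
Sum = Δu · [g(1.75) + g(2.25) + g(2.75) + g(3.25)].
Sum ≈ 4.443433.

4.443433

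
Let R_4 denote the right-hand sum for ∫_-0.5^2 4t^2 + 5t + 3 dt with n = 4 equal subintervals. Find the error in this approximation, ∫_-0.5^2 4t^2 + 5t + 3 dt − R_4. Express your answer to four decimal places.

-9.2448

Exact integral: ∫_-0.5^2 f(t) dt ≈ 27.708333.
R_4 = 36.953125.
Error ≈ 27.708333 − 36.953125 ≈ -9.2448.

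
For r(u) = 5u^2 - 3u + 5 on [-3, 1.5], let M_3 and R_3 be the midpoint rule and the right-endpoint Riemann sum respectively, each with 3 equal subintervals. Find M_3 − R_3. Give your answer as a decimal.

M_3 = 79.03125.
R_3 = 56.25.
M_3 − R_3 = 22.78125.

22.78125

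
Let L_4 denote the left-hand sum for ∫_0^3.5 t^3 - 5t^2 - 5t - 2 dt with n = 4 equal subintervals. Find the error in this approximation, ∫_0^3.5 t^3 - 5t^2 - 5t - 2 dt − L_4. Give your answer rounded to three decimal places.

-15.807

Exact integral: ∫_0^3.5 f(t) dt ≈ -71.56771.
L_4 ≈ -55.76074.
Error ≈ -71.56771 − (-55.76074) ≈ -15.807.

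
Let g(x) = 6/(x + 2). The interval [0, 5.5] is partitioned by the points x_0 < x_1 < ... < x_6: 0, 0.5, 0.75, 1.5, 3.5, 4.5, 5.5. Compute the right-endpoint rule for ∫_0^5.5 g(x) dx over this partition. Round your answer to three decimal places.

6.936

Subinterval widths: 0.5, 0.25, 0.75, 2, 1, 1.
Right endpoints: 0.5, 0.75, 1.5, 3.5, 4.5, 5.5.
g(0.5) = 2.4, g(0.75) = 24/11, g(1.5) = 12/7, g(3.5) = 12/11, g(4.5) = 12/13, g(5.5) = 0.8.
Sum = Σ Δx_i · g(x_i).
Sum ≈ 6.936.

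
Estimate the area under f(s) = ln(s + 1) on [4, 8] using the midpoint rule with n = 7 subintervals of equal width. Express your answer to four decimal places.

7.7290

Δs = (8 − 4)/7 = 4/7.
Midpoints: 30/7, 34/7, 38/7, 6, 46/7, 50/7, 54/7.
f(30/7) ≈ 1.6650, f(34/7) ≈ 1.7677, f(38/7) ≈ 1.8608, f(6) ≈ 1.9459, f(46/7) ≈ 2.0244, f(50/7) ≈ 2.0971, f(54/7) ≈ 2.1650.
Sum = Δs · [f(30/7) + f(34/7) + f(38/7) + ...].
Sum ≈ 7.7290.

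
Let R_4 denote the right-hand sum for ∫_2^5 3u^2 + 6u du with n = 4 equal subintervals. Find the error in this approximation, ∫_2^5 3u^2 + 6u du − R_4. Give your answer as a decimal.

-31.21875

Exact integral: ∫_2^5 f(u) du = 180.
R_4 = 211.21875.
Error = 180 − 211.21875 = -31.21875.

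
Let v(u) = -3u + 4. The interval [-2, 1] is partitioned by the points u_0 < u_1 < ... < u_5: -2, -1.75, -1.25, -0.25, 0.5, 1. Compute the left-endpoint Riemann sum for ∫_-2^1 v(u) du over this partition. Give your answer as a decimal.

19.6875

Subinterval widths: 0.25, 0.5, 1, 0.75, 0.5.
Left endpoints: -2, -1.75, -1.25, -0.25, 0.5.
v(-2) = 10, v(-1.75) = 9.25, v(-1.25) = 7.75, v(-0.25) = 4.75, v(0.5) = 2.5.
Sum = Σ Δu_i · v(u_i).
Sum = 19.6875.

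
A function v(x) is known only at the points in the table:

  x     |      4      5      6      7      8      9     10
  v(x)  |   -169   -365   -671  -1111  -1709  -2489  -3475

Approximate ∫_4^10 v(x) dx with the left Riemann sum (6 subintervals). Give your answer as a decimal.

-6514

Δx = 1.
Sum = 1·[(-169) + (-365) + (-671) + (-1111) + (-1709) + (-2489)] = -6514.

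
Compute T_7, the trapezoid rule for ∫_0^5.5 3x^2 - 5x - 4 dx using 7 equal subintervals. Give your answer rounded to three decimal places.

70.448

Δx = (5.5 − 0)/7 = 11/14.
f(0) = -4, f(11/14) = -1191/196, f(11/7) = -218/49, f(33/14) = 173/196, f(22/7) = 486/49, f(55/14) = 4441/196, f(33/7) = 1916/49, f(5.5) = 59.25.
T_7 = (Δx/2)·[f(x_0) + 2f(x_1) + ... + 2f(x_{6}) + f(x_7)].
Sum ≈ 70.448.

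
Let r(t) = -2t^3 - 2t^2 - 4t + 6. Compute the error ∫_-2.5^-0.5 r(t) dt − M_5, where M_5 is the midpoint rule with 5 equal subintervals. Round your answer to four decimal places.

Exact integral: ∫_-2.5^-0.5 r(t) dt ≈ 33.166667.
M_5 = 32.98.
Error ≈ 33.166667 − 32.98 ≈ 0.1867.

0.1867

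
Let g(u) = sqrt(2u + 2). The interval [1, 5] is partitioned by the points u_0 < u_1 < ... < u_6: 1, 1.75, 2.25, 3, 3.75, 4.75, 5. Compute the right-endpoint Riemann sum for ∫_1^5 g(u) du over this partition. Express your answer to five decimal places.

11.72383

Subinterval widths: 0.75, 0.5, 0.75, 0.75, 1, 0.25.
Right endpoints: 1.75, 2.25, 3, 3.75, 4.75, 5.
g(1.75) ≈ 2.34521, g(2.25) ≈ 2.54951, g(3) ≈ 2.82843, g(3.75) ≈ 3.08221, g(4.75) ≈ 3.39116, g(5) ≈ 3.46410.
Sum = Σ Δu_i · g(u_i).
Sum ≈ 11.72383.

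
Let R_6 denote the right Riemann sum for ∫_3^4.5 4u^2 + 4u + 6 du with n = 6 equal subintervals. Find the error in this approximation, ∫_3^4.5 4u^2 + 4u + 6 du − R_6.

Exact integral: ∫_3^4.5 f(u) du = 117.
R_6 = 123.4375.
Error = 117 − 123.4375 = -6.4375.

-6.4375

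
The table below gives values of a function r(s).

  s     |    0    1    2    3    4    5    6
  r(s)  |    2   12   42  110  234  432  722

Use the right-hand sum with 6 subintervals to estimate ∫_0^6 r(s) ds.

Δs = 1.
Sum = 1·[12 + 42 + 110 + 234 + 432 + 722] = 1552.

1552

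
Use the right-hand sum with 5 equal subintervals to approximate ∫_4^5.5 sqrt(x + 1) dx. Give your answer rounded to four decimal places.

Δx = (5.5 − 4)/5 = 0.3.
Right endpoints: 4.3, 4.6, 4.9, 5.2, 5.5.
f(4.3) ≈ 2.3022, f(4.6) ≈ 2.3664, f(4.9) ≈ 2.4290, f(5.2) ≈ 2.4900, f(5.5) ≈ 2.5495.
Sum = Δx · [f(4.3) + f(4.6) + f(4.9) + f(5.2) + f(5.5)].
Sum ≈ 3.6411.

3.6411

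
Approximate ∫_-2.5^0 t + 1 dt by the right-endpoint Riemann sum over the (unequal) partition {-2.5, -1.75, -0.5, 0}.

0.5625

Subinterval widths: 0.75, 1.25, 0.5.
Right endpoints: -1.75, -0.5, 0.
f(-1.75) = -0.75, f(-0.5) = 0.5, f(0) = 1.
Sum = Σ Δt_i · f(t_i).
Sum = 0.5625.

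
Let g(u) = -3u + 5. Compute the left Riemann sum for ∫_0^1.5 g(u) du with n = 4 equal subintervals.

Δu = (1.5 − 0)/4 = 0.375.
Left endpoints: 0, 0.375, 0.75, 1.125.
g(0) = 5, g(0.375) = 3.875, g(0.75) = 2.75, g(1.125) = 1.625.
Sum = Δu · [g(0) + g(0.375) + g(0.75) + g(1.125)].
Sum = 4.96875.

4.96875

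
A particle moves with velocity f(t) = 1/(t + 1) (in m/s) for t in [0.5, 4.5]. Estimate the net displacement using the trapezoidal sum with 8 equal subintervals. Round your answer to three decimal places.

Δt = (4.5 − 0.5)/8 = 0.5.
f(0.5) = 2/3, f(1) = 0.5, f(1.5) = 0.4, f(2) = 1/3, f(2.5) = 2/7, f(3) = 0.25, f(3.5) = 2/9, f(4) = 0.2, f(4.5) = 2/11.
T_8 = (Δt/2)·[f(t_0) + 2f(t_1) + ... + 2f(t_{7}) + f(t_8)].
Sum ≈ 1.308.

1.308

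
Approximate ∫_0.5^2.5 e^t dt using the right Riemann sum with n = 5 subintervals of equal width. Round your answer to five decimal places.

12.78060

Δt = (2.5 − 0.5)/5 = 0.4.
Right endpoints: 0.9, 1.3, 1.7, 2.1, 2.5.
f(0.9) ≈ 2.45960, f(1.3) ≈ 3.66930, f(1.7) ≈ 5.47395, f(2.1) ≈ 8.16617, f(2.5) ≈ 12.18249.
Sum = Δt · [f(0.9) + f(1.3) + f(1.7) + f(2.1) + f(2.5)].
Sum ≈ 12.78060.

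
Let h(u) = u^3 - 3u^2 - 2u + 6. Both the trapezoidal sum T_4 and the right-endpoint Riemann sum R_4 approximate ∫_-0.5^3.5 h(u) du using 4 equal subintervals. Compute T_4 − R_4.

T_4 = 7.5.
R_4 = 7.
T_4 − R_4 = 0.5.

0.5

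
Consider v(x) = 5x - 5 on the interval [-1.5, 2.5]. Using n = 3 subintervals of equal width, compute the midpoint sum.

Δx = (2.5 − (-1.5))/3 = 4/3.
Midpoints: -5/6, 0.5, 11/6.
v(-5/6) = -55/6, v(0.5) = -2.5, v(11/6) = 25/6.
Sum = Δx · [v(-5/6) + v(0.5) + v(11/6)].
Sum = -10.

-10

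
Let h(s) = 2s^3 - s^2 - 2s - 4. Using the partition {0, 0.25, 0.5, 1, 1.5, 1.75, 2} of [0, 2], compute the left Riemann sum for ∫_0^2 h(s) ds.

-7.71875

Subinterval widths: 0.25, 0.25, 0.5, 0.5, 0.25, 0.25.
Left endpoints: 0, 0.25, 0.5, 1, 1.5, 1.75.
h(0) = -4, h(0.25) = -4.53125, h(0.5) = -5, h(1) = -5, h(1.5) = -2.5, h(1.75) = 0.15625.
Sum = Σ Δs_i · h(s_i).
Sum = -7.71875.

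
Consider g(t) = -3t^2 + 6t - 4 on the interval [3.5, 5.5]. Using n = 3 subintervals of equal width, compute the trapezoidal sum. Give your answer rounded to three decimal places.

-77.944

Δt = (5.5 − 3.5)/3 = 2/3.
g(3.5) = -19.75, g(25/6) = -373/12, g(29/6) = -541/12, g(5.5) = -61.75.
T_3 = (Δt/2)·[g(t_0) + 2g(t_1) + 2g(t_2) + g(t_3)].
Sum ≈ -77.944.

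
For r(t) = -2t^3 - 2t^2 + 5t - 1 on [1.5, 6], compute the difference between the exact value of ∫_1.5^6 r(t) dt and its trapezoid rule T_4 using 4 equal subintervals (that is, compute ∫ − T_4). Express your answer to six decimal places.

Exact integral: ∫_1.5^6 r(t) dt = -707.34375.
T_4 ≈ -730.59960938.
Error ≈ -707.34375 − (-730.59960938) ≈ 23.255859.

23.255859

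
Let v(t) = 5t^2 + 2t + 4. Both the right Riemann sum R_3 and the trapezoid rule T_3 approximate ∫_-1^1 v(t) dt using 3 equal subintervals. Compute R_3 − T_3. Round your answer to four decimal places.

R_3 ≈ 13.407407.
T_3 ≈ 12.074074.
R_3 − T_3 ≈ 1.3333.

1.3333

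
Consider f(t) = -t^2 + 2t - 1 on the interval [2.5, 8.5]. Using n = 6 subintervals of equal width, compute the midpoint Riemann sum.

Δt = (8.5 − 2.5)/6 = 1.
Midpoints: 3, 4, 5, 6, 7, 8.
f(3) = -4, f(4) = -9, f(5) = -16, f(6) = -25, f(7) = -36, f(8) = -49.
Sum = Δt · [f(3) + f(4) + f(5) + ...].
Sum = -139.

-139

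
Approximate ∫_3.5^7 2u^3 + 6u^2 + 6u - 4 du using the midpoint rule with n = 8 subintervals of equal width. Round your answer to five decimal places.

1819.87524

Δu = (7 − 3.5)/8 = 0.4375.
Midpoints: 3.71875, 4.15625, 4.59375, 5.03125, 5.46875, 5.90625, 6.34375, 6.78125.
f(3.71875) = 3344647/16384, f(4.15625) = 4393821/16384, f(4.59375) = 5637035/16384, f(5.03125) = 7090753/16384, f(5.46875) = 8771439/16384, f(5.90625) = 10695557/16384, f(6.34375) = 12879571/16384, f(6.78125) = 15339945/16384.
Sum = Δu · [f(3.71875) + f(4.15625) + f(4.59375) + ...].
Sum ≈ 1819.87524.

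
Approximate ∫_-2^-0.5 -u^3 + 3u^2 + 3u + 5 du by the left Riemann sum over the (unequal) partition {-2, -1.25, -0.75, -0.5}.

19.41015625

Subinterval widths: 0.75, 0.5, 0.25.
Left endpoints: -2, -1.25, -0.75.
f(-2) = 19, f(-1.25) = 7.890625, f(-0.75) = 4.859375.
Sum = Σ Δu_i · f(u_i).
Sum = 19.41015625.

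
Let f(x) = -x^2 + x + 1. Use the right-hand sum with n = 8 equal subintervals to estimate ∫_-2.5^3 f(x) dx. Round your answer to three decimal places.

Δx = (3 − (-2.5))/8 = 0.6875.
Right endpoints: -1.8125, -1.125, -0.4375, 0.25, 0.9375, 1.625, 2.3125, 3.
f(-1.8125) = -4.09765625, f(-1.125) = -1.390625, f(-0.4375) = 0.37109375, f(0.25) = 1.1875, f(0.9375) = 1.05859375, f(1.625) = -0.015625, f(2.3125) = -2.03515625, f(3) = -5.
Sum = Δx · [f(-1.8125) + f(-1.125) + f(-0.4375) + ...].
Sum ≈ -6.821.

-6.821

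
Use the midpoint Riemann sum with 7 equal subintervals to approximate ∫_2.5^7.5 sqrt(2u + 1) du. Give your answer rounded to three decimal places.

16.438

Δu = (7.5 − 2.5)/7 = 5/7.
Midpoints: 20/7, 25/7, 30/7, 5, 40/7, 45/7, 50/7.
f(20/7) ≈ 2.591, f(25/7) ≈ 2.854, f(30/7) ≈ 3.094, f(5) ≈ 3.317, f(40/7) ≈ 3.525, f(45/7) ≈ 3.723, f(50/7) ≈ 3.910.
Sum = Δu · [f(20/7) + f(25/7) + f(30/7) + ...].
Sum ≈ 16.438.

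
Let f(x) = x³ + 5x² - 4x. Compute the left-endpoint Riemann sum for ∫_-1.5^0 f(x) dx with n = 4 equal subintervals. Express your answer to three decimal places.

11.558

Δx = (0 − (-1.5))/4 = 0.375.
Left endpoints: -1.5, -1.125, -0.75, -0.375.
f(-1.5) = 13.875, f(-1.125) = 4815/512, f(-0.75) = 5.390625, f(-0.375) = 1101/512.
Sum = Δx · [f(-1.5) + f(-1.125) + f(-0.75) + f(-0.375)].
Sum ≈ 11.558.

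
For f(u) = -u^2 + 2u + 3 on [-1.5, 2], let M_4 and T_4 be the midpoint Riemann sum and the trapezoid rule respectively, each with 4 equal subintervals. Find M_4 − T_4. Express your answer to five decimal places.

M_4 ≈ 8.6816406.
T_4 = 8.01171875.
M_4 − T_4 ≈ 0.66992.

0.66992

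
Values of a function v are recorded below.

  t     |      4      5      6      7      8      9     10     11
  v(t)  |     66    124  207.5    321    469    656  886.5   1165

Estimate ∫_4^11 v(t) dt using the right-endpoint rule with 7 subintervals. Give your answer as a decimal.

3829

Δt = 1.
Sum = 1·[124 + 207.5 + 321 + 469 + 656 + 886.5 + 1165] = 3829.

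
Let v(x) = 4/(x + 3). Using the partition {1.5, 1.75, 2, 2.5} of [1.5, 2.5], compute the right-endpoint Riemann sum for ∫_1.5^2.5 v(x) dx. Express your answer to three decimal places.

Subinterval widths: 0.25, 0.25, 0.5.
Right endpoints: 1.75, 2, 2.5.
v(1.75) = 16/19, v(2) = 0.8, v(2.5) = 8/11.
Sum = Σ Δx_i · v(x_i).
Sum ≈ 0.774.

0.774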